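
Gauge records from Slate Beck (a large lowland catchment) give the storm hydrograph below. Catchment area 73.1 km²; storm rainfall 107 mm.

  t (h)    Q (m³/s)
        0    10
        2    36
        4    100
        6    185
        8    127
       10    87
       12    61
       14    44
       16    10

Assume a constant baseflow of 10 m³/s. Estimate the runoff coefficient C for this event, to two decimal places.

ΣQ_DR = 570.0 m³/s; V = ΣQ_DR·Δt = 4.104 × 10^6 m³.
Runoff depth d = V / A = 56.14 mm.
C = d / P = 56.14 / 107 = 0.52.

C ≈ 0.52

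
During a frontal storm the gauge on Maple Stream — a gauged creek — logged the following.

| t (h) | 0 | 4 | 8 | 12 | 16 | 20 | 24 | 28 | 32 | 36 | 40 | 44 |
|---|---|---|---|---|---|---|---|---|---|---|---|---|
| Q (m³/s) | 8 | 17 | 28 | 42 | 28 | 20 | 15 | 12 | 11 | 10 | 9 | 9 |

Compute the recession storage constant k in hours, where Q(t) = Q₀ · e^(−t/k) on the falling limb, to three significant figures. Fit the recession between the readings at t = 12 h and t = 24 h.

On the falling limb, Q drops from 42 to 15 m³/s between t = 12 h and t = 24 h (Δt = 12 h).
k = −Δt / ln(Q₂/Q₁) = −12 / ln(15/42) = 11.7 h.

k ≈ 11.7 h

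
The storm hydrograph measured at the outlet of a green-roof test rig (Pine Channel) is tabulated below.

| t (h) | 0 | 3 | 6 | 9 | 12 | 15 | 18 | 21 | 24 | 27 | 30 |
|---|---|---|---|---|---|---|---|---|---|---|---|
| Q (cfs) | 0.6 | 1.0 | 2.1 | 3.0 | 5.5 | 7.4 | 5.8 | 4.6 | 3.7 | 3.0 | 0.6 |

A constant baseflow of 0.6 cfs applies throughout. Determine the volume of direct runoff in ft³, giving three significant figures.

Direct-runoff ordinates (Q − Q_b): 0.0, 0.4, 1.5, 2.4, 4.9, 6.8, 5.2, 4.0, 3.1, 2.4, 0.0 cfs.
ΣQ_DR = 30.70 cfs.
With Δt = 3 h = 10800 s, V = ΣQ_DR · Δt = 30.70 × 10800 = 3.32 × 10^5 ft³.

V ≈ 3.32 × 10^5 ft³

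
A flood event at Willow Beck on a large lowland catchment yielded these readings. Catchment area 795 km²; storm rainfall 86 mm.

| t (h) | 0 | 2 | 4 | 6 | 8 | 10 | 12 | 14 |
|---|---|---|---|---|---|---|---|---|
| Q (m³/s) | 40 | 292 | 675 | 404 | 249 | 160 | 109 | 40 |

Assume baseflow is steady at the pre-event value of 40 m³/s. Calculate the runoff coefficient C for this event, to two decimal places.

ΣQ_DR = 1649 m³/s; V = ΣQ_DR·Δt = 1.187 × 10^7 m³.
Runoff depth d = V / A = 14.93 mm.
C = d / P = 14.93 / 86 = 0.17.

C ≈ 0.17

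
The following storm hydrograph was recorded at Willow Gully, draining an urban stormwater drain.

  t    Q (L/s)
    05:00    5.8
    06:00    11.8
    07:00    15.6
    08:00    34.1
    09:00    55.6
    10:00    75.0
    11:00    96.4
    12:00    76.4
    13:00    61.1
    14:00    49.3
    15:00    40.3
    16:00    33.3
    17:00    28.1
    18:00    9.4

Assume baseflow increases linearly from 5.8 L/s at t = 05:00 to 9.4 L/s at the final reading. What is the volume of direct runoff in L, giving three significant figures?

V ≈ 1.75 × 10^6 L

Direct-runoff ordinates (Q − Q_b): 0.00, 5.72, 9.25, 27.47, 48.69, 67.82, 88.94, 68.66, 53.08, 41.01, 31.73, 24.45, 18.98, 0.00 L/s.
ΣQ_DR = 485.8 L/s.
With Δt = 1 h = 3600 s, V = ΣQ_DR · Δt = 485.8 × 3600 = 1.75 × 10^6 L.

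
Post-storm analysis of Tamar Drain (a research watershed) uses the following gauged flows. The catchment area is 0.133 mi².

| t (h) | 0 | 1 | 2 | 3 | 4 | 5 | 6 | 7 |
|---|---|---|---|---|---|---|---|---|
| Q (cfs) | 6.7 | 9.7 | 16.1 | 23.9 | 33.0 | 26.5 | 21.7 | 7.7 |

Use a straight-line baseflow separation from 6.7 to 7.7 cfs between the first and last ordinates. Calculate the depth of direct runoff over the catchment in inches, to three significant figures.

d ≈ 1.02 in

Direct runoff: 0.00, 2.86, 9.11, 16.77, 25.73, 19.09, 14.14, 0.00 cfs; ΣQ_DR = 87.70 cfs.
V = ΣQ_DR · Δt = 87.70 × 3600 s = 3.157 × 10^5 ft³.
Over A = 0.133 mi², depth = V / A = 1.02 in.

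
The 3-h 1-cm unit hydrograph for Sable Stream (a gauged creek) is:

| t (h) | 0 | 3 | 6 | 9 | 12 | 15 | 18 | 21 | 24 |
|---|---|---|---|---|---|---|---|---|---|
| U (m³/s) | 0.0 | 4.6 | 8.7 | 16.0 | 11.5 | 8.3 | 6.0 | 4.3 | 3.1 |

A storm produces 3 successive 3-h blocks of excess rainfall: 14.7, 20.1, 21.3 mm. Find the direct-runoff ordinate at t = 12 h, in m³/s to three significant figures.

Q ≈ 67.6 m³/s

By discrete convolution, Q_j = Σ (P_i / 10 mm) · U_{j−i}.
At t = 12 h (j=4): Q = (14.7/10)·11.5 + (20.1/10)·16.0 + (21.3/10)·8.7 = 67.6 m³/s.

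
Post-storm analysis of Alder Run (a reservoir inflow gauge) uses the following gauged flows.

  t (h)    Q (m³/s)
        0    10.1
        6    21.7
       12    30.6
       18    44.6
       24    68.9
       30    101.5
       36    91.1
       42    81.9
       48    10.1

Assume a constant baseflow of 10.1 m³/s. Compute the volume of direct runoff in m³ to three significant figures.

Direct-runoff ordinates (Q − Q_b): 0.0, 11.6, 20.5, 34.5, 58.8, 91.4, 81.0, 71.8, 0.0 m³/s.
ΣQ_DR = 369.6 m³/s.
With Δt = 6 h = 21600 s, V = ΣQ_DR · Δt = 369.6 × 21600 = 7.98 × 10^6 m³.

V ≈ 7.98 × 10^6 m³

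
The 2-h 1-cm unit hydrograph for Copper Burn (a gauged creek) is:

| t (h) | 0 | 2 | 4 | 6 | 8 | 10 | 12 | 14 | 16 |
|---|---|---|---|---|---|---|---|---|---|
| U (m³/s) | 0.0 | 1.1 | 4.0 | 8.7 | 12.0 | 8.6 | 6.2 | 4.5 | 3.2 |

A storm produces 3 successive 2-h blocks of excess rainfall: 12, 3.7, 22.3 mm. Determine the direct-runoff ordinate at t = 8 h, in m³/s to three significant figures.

Q ≈ 26.5 m³/s

By discrete convolution, Q_j = Σ (P_i / 10 mm) · U_{j−i}.
At t = 8 h (j=4): Q = (12/10)·12.0 + (3.7/10)·8.7 + (22.3/10)·4.0 = 26.5 m³/s.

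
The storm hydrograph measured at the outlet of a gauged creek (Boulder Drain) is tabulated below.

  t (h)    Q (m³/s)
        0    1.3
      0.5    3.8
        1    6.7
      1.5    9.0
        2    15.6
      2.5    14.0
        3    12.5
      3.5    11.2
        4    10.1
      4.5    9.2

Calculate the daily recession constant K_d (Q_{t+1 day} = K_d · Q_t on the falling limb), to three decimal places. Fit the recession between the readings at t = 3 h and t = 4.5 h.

K_d ≈ 0.007

Between t = 3 h and t = 4.5 h the flow falls from 12.5 to 9.2 m³/s over 3×0.5 h = 1.5 h.
Per-interval ratio K = (9.2/12.5)^(1/3) = 0.9029; K_d = K^(24/0.5) = 0.007.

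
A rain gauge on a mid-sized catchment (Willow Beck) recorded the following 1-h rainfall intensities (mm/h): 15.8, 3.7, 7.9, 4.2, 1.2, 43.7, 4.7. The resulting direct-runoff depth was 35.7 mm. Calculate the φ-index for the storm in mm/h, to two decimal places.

φ ≈ 11.90 mm/h

Only the 2 blocks with intensity above φ contribute runoff: 15.8, 43.7 mm/h.
Σ(I−φ)·Δt = d  ⇒  (15.8+43.7 − 2φ)·1 = 35.7
φ = (59.50 − 35.7/1) / 2 = 11.90 mm/h.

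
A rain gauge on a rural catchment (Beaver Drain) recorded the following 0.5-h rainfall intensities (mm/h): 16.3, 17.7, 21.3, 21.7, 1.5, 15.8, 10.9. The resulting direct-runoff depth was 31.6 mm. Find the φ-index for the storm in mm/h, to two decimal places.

φ ≈ 6.75 mm/h

Only the 6 blocks with intensity above φ contribute runoff: 16.3, 17.7, 21.3, 21.7, 15.8, 10.9 mm/h.
Σ(I−φ)·Δt = d  ⇒  (16.3+17.7+21.3+21.7+15.8+10.9 − 6φ)·0.5 = 31.6
φ = (103.7 − 31.6/0.5) / 6 = 6.75 mm/h.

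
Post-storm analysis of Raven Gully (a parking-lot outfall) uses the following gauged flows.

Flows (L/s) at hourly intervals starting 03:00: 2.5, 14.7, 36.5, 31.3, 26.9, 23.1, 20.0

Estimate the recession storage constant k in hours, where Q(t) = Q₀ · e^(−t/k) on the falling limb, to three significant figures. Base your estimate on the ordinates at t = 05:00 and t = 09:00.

k ≈ 6.65 h

On the falling limb, Q drops from 36.5 to 20.0 L/s between t = 05:00 and t = 09:00 (Δt = 4 h).
k = −Δt / ln(Q₂/Q₁) = −4 / ln(20.0/36.5) = 6.65 h.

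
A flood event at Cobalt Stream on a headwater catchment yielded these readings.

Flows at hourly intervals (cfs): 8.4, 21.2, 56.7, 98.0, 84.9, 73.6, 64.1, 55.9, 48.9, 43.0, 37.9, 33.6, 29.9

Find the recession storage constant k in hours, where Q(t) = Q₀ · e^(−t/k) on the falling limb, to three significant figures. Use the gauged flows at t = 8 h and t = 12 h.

On the falling limb, Q drops from 48.9 to 29.9 cfs between t = 8 h and t = 12 h (Δt = 4 h).
k = −Δt / ln(Q₂/Q₁) = −4 / ln(29.9/48.9) = 8.13 h.

k ≈ 8.13 h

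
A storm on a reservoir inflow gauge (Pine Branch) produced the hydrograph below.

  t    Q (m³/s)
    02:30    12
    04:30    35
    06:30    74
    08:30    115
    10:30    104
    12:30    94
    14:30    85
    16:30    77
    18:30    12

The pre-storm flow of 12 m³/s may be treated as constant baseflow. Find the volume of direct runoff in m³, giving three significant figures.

V ≈ 3.60 × 10^6 m³

Direct-runoff ordinates (Q − Q_b): 0.0, 23.0, 62.0, 103.0, 92.0, 82.0, 73.0, 65.0, 0.0 m³/s.
ΣQ_DR = 500.0 m³/s.
With Δt = 2 h = 7200 s, V = ΣQ_DR · Δt = 500.0 × 7200 = 3.60 × 10^6 m³.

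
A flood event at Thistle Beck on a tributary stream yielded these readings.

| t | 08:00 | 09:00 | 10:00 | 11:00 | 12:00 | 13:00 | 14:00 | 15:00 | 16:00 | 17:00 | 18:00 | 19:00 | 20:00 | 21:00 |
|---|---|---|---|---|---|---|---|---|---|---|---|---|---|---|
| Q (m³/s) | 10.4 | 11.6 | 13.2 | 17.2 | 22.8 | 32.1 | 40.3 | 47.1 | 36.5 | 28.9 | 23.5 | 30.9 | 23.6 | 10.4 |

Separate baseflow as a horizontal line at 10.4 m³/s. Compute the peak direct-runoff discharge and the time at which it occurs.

Subtracting baseflow gives direct-runoff ordinates: 0.0, 1.2, 2.8, 6.8, 12.4, 21.7, 29.9, 36.7, 26.1, 18.5, 13.1, 20.5, 13.2, 0.0 m³/s.
The maximum is 36.7 m³/s, occurring at the reading for t = 15:00.

Q_p = 36.7 m³/s at t = 15:00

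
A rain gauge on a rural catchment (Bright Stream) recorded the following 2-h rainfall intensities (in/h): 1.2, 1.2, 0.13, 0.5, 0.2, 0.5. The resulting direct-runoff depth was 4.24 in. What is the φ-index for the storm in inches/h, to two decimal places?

Only the 4 blocks with intensity above φ contribute runoff: 1.2, 1.2, 0.5, 0.5 in/h.
Σ(I−φ)·Δt = d  ⇒  (1.2+1.2+0.5+0.5 − 4φ)·2 = 4.24
φ = (3.400 − 4.24/2) / 4 = 0.32 in/h.

φ ≈ 0.32 in/h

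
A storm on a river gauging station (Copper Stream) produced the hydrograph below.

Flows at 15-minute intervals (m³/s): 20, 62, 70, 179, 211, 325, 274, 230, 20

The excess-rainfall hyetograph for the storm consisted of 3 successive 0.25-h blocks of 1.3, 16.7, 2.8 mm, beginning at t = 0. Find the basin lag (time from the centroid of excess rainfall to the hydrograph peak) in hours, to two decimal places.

t_L ≈ 0.86 h

Centroid of excess rainfall: t_c = Σ P_i·t̄_i / ΣP_i = 0.3930 h (block centres at 0.125, 0.375, 0.625 h).
Hydrograph peak occurs at t = 1.25 h, so basin lag t_L = 1.25 − 0.3930 = 0.86 h.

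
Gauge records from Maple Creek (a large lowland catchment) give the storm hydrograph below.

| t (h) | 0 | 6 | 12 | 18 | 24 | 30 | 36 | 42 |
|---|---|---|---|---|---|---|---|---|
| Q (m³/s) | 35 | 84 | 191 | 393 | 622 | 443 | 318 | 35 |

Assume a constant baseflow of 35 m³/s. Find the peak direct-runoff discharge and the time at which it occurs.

Q_p = 587.0 m³/s at t = 24 h

Subtracting baseflow gives direct-runoff ordinates: 0.0, 49.0, 156.0, 358.0, 587.0, 408.0, 283.0, 0.0 m³/s.
The maximum is 587.0 m³/s, occurring at the reading for t = 24 h.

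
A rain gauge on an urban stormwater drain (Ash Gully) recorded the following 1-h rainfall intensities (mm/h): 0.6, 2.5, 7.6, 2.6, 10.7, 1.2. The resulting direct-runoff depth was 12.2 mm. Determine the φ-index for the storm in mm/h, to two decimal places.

φ ≈ 3.05 mm/h

Only the 2 blocks with intensity above φ contribute runoff: 7.6, 10.7 mm/h.
Σ(I−φ)·Δt = d  ⇒  (7.6+10.7 − 2φ)·1 = 12.2
φ = (18.30 − 12.2/1) / 2 = 3.05 mm/h.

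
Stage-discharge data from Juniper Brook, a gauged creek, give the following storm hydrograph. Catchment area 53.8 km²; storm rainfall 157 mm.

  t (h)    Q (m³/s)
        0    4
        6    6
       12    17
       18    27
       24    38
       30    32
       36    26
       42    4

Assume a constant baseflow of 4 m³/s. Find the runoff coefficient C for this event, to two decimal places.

C ≈ 0.31

ΣQ_DR = 122.0 m³/s; V = ΣQ_DR·Δt = 2.635 × 10^6 m³.
Runoff depth d = V / A = 48.98 mm.
C = d / P = 48.98 / 157 = 0.31.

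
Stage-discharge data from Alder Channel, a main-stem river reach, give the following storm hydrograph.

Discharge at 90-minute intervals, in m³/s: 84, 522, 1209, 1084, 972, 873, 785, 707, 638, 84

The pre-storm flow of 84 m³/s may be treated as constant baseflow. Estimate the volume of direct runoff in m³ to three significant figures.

Direct-runoff ordinates (Q − Q_b): 0.0, 438.0, 1125.0, 1000.0, 888.0, 789.0, 701.0, 623.0, 554.0, 0.0 m³/s.
ΣQ_DR = 6118 m³/s.
With Δt = 1.5 h = 5400 s, V = ΣQ_DR · Δt = 6118 × 5400 = 3.30 × 10^7 m³.

V ≈ 3.30 × 10^7 m³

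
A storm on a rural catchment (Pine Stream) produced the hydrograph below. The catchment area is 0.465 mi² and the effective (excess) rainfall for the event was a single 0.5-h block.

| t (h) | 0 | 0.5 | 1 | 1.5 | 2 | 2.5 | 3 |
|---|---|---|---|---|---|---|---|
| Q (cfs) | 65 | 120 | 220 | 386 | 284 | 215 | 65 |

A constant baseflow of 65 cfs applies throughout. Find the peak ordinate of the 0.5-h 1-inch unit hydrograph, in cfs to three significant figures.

U_p ≈ 214 cfs

Direct runoff: 0.0, 55.0, 155.0, 321.0, 219.0, 150.0, 0.0 cfs; ΣQ_DR = 900.0 cfs, peak = 321.0 cfs.
Runoff depth d = ΣQ_DR·Δt / A = 900.0 × 1800 / (0.465 mi²) = 1.500 in.
The 1-inch UH is the DRH scaled by (1 in)/d, so U_p = 321.0 × 1/1.500 = 214 cfs.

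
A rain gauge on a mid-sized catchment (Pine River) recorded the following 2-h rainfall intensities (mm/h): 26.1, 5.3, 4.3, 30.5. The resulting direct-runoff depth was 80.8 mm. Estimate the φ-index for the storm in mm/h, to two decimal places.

Only the 2 blocks with intensity above φ contribute runoff: 26.1, 30.5 mm/h.
Σ(I−φ)·Δt = d  ⇒  (26.1+30.5 − 2φ)·2 = 80.8
φ = (56.60 − 80.8/2) / 2 = 8.10 mm/h.

φ ≈ 8.10 mm/h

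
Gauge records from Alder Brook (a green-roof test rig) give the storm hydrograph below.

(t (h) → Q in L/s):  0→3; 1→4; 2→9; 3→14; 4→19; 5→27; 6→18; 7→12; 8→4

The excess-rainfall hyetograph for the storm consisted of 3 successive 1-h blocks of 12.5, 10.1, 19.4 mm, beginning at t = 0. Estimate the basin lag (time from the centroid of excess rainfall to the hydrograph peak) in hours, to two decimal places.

t_L ≈ 3.34 h

Centroid of excess rainfall: t_c = Σ P_i·t̄_i / ΣP_i = 1.6643 h (block centres at 0.5, 1.5, 2.5 h).
Hydrograph peak occurs at t = 5 h, so basin lag t_L = 5 − 1.6643 = 3.34 h.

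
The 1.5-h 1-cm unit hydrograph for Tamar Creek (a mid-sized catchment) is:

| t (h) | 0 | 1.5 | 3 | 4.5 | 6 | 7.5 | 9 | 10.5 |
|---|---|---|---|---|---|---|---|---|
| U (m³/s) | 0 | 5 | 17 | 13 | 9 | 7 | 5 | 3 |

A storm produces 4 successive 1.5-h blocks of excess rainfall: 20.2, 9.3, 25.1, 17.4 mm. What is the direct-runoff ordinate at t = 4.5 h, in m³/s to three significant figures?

By discrete convolution, Q_j = Σ (P_i / 10 mm) · U_{j−i}.
At t = 4.5 h (j=3): Q = (20.2/10)·13 + (9.3/10)·17 + (25.1/10)·5 + (17.4/10)·0 = 54.6 m³/s.

Q ≈ 54.6 m³/s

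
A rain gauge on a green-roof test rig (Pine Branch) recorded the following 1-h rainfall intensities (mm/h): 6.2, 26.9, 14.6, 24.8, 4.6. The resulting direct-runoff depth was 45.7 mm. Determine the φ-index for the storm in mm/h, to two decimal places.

φ ≈ 6.87 mm/h

Only the 3 blocks with intensity above φ contribute runoff: 26.9, 14.6, 24.8 mm/h.
Σ(I−φ)·Δt = d  ⇒  (26.9+14.6+24.8 − 3φ)·1 = 45.7
φ = (66.30 − 45.7/1) / 3 = 6.87 mm/h.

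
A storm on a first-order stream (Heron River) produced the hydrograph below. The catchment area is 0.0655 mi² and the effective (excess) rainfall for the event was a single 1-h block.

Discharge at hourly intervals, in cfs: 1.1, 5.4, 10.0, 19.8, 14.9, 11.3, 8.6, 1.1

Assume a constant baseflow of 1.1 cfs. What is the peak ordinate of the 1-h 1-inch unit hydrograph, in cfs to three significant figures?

U_p ≈ 12.5 cfs

Direct runoff: 0.0, 4.3, 8.9, 18.7, 13.8, 10.2, 7.5, 0.0 cfs; ΣQ_DR = 63.40 cfs, peak = 18.7 cfs.
Runoff depth d = ΣQ_DR·Δt / A = 63.40 × 3600 / (0.0655 mi²) = 1.500 in.
The 1-inch UH is the DRH scaled by (1 in)/d, so U_p = 18.7 × 1/1.500 = 12.5 cfs.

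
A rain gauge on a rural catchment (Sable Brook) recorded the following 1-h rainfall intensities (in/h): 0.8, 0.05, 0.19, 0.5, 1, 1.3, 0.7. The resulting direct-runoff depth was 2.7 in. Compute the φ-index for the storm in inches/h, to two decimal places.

Only the 5 blocks with intensity above φ contribute runoff: 0.8, 0.5, 1, 1.3, 0.7 in/h.
Σ(I−φ)·Δt = d  ⇒  (0.8+0.5+1+1.3+0.7 − 5φ)·1 = 2.7
φ = (4.300 − 2.7/1) / 5 = 0.32 in/h.

φ ≈ 0.32 in/h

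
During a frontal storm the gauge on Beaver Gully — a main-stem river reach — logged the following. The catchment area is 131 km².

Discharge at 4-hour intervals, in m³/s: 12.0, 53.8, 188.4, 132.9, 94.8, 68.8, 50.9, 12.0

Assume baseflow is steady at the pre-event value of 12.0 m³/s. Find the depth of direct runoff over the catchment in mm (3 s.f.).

d ≈ 56.9 mm

Direct runoff: 0.0, 41.8, 176.4, 120.9, 82.8, 56.8, 38.9, 0.0 m³/s; ΣQ_DR = 517.6 m³/s.
V = ΣQ_DR · Δt = 517.6 × 14400 s = 7.453 × 10^6 m³.
Over A = 131 km², depth = V / A = 56.9 mm.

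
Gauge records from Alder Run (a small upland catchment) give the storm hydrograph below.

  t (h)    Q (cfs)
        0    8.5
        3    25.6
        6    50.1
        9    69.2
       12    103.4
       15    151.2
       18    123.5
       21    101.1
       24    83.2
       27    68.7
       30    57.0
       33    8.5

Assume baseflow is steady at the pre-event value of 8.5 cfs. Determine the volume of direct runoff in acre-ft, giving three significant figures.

Direct-runoff ordinates (Q − Q_b): 0.0, 17.1, 41.6, 60.7, 94.9, 142.7, 115.0, 92.6, 74.7, 60.2, 48.5, 0.0 cfs.
ΣQ_DR = 748.0 cfs.
With Δt = 3 h = 10800 s, V = ΣQ_DR · Δt = 748.0 × 10800 = 8.08 × 10^6 ft³ = 185 acre-ft.

V ≈ 185 acre-ft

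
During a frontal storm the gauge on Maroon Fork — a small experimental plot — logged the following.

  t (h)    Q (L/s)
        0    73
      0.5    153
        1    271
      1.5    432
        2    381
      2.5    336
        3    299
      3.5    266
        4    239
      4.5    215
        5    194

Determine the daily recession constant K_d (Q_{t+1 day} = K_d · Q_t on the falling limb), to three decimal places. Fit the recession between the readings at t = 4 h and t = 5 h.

K_d ≈ 0.007

Between t = 4 h and t = 5 h the flow falls from 239 to 194 L/s over 2×0.5 h = 1 h.
Per-interval ratio K = (194/239)^(1/2) = 0.9010; K_d = K^(24/0.5) = 0.007.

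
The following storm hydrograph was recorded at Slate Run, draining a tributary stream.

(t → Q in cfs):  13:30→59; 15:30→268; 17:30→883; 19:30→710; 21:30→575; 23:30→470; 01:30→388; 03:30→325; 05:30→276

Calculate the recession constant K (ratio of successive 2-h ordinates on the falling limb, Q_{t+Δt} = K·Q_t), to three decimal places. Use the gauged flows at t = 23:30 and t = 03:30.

Using the recession-limb readings at t = 23:30 and t = 03:30: Q falls from 470 to 325 cfs over 2 intervals.
K = (Q₂/Q₁)^(1/2) = (325/470)^(1/2) = 0.832.

K ≈ 0.832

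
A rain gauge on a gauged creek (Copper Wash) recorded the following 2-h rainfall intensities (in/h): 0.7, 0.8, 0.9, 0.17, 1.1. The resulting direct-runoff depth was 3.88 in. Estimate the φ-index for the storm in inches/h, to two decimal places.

φ ≈ 0.39 in/h

Only the 4 blocks with intensity above φ contribute runoff: 0.7, 0.8, 0.9, 1.1 in/h.
Σ(I−φ)·Δt = d  ⇒  (0.7+0.8+0.9+1.1 − 4φ)·2 = 3.88
φ = (3.500 − 3.88/2) / 4 = 0.39 in/h.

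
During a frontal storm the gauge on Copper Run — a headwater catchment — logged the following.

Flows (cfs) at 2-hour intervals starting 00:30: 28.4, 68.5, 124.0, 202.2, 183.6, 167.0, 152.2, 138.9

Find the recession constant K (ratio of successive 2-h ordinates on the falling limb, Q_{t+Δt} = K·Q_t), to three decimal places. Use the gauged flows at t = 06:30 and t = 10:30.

K ≈ 0.909

Using the recession-limb readings at t = 06:30 and t = 10:30: Q falls from 202.2 to 167.0 cfs over 2 intervals.
K = (Q₂/Q₁)^(1/2) = (167.0/202.2)^(1/2) = 0.909.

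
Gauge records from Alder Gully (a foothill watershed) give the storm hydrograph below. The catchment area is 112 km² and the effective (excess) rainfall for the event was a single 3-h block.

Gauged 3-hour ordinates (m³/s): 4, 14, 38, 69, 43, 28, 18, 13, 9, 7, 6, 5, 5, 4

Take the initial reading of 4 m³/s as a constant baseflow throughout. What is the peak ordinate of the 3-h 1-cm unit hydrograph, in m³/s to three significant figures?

Direct runoff: 0.0, 10.0, 34.0, 65.0, 39.0, 24.0, 14.0, 9.0, 5.0, 3.0, 2.0, 1.0, 1.0, 0.0 m³/s; ΣQ_DR = 207.0 m³/s, peak = 65.0 m³/s.
Runoff depth d = ΣQ_DR·Δt / A = 207.0 × 10800 / (112 km²) = 19.96 mm.
The 1-cm UH is the DRH scaled by (10 mm)/d, so U_p = 65.0 × 10/19.96 = 32.6 m³/s.

U_p ≈ 32.6 m³/s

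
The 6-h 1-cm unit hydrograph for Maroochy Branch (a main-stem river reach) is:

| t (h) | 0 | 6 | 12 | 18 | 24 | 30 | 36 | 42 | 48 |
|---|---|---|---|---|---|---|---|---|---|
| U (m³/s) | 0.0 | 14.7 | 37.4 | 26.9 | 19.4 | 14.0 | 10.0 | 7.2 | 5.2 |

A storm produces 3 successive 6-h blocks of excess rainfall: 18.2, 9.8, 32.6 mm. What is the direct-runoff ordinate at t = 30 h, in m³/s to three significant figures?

Q ≈ 132 m³/s

By discrete convolution, Q_j = Σ (P_i / 10 mm) · U_{j−i}.
At t = 30 h (j=5): Q = (18.2/10)·14.0 + (9.8/10)·19.4 + (32.6/10)·26.9 = 132 m³/s.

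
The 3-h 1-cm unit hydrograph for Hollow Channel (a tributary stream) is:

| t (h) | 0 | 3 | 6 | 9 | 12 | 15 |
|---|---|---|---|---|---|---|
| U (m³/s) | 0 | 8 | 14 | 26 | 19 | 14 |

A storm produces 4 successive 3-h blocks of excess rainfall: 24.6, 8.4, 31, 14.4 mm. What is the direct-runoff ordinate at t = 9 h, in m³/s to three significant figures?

Q ≈ 101 m³/s

By discrete convolution, Q_j = Σ (P_i / 10 mm) · U_{j−i}.
At t = 9 h (j=3): Q = (24.6/10)·26 + (8.4/10)·14 + (31/10)·8 + (14.4/10)·0 = 101 m³/s.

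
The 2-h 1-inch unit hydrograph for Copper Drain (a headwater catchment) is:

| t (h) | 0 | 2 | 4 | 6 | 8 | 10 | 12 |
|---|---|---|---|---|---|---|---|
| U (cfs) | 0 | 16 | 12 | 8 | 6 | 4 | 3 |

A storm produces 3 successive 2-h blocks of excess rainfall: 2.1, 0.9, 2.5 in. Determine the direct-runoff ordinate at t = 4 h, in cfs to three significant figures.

Q ≈ 39.6 cfs

By discrete convolution, Q_j = Σ (P_i / 1 in) · U_{j−i}.
At t = 4 h (j=2): Q = (2.1/1)·12 + (0.9/1)·16 + (2.5/1)·0 = 39.6 cfs.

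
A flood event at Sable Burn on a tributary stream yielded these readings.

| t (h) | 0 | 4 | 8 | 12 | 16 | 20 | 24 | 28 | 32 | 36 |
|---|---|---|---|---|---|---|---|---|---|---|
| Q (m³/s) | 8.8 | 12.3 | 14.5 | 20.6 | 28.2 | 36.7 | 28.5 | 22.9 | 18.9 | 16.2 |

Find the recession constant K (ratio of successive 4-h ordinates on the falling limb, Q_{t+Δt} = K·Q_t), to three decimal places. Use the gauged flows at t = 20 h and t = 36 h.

K ≈ 0.815

Using the recession-limb readings at t = 20 h and t = 36 h: Q falls from 36.7 to 16.2 m³/s over 4 intervals.
K = (Q₂/Q₁)^(1/4) = (16.2/36.7)^(1/4) = 0.815.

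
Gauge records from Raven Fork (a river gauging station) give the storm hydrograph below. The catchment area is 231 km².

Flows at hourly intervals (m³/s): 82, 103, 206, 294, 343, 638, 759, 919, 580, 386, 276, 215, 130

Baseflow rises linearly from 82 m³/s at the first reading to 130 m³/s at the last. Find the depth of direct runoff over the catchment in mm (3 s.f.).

Direct runoff: 0.00, 17.00, 116.00, 200.00, 245.00, 536.00, 653.00, 809.00, 466.00, 268.00, 154.00, 89.00, 0.00 m³/s; ΣQ_DR = 3553 m³/s.
V = ΣQ_DR · Δt = 3553 × 3600 s = 1.279 × 10^7 m³.
Over A = 231 km², depth = V / A = 55.4 mm.

d ≈ 55.4 mm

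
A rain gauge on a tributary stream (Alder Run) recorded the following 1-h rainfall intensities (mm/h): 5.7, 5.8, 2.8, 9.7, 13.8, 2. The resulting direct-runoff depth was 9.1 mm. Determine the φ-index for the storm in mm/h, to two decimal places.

Only the 2 blocks with intensity above φ contribute runoff: 9.7, 13.8 mm/h.
Σ(I−φ)·Δt = d  ⇒  (9.7+13.8 − 2φ)·1 = 9.1
φ = (23.50 − 9.1/1) / 2 = 7.20 mm/h.

φ ≈ 7.20 mm/h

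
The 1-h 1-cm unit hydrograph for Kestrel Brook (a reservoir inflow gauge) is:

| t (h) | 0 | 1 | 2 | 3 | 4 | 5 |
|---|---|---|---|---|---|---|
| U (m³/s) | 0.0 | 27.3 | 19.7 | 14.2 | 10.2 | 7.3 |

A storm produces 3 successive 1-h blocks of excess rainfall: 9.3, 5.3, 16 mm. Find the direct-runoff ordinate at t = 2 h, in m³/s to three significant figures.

By discrete convolution, Q_j = Σ (P_i / 10 mm) · U_{j−i}.
At t = 2 h (j=2): Q = (9.3/10)·19.7 + (5.3/10)·27.3 + (16/10)·0.0 = 32.8 m³/s.

Q ≈ 32.8 m³/s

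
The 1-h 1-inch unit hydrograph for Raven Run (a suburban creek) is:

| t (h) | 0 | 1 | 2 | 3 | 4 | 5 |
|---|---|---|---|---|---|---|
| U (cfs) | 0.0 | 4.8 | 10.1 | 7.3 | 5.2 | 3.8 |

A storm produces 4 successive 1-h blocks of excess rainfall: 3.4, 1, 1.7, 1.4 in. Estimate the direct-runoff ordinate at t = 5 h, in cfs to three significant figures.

By discrete convolution, Q_j = Σ (P_i / 1 in) · U_{j−i}.
At t = 5 h (j=5): Q = (3.4/1)·3.8 + (1/1)·5.2 + (1.7/1)·7.3 + (1.4/1)·10.1 = 44.7 cfs.

Q ≈ 44.7 cfs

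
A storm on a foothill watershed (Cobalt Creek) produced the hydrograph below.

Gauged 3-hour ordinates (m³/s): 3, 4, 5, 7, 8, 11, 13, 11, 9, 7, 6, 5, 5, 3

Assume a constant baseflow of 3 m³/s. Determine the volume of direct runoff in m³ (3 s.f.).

V ≈ 5.94 × 10^5 m³

Direct-runoff ordinates (Q − Q_b): 0.0, 1.0, 2.0, 4.0, 5.0, 8.0, 10.0, 8.0, 6.0, 4.0, 3.0, 2.0, 2.0, 0.0 m³/s.
ΣQ_DR = 55.00 m³/s.
With Δt = 3 h = 10800 s, V = ΣQ_DR · Δt = 55.00 × 10800 = 5.94 × 10^5 m³.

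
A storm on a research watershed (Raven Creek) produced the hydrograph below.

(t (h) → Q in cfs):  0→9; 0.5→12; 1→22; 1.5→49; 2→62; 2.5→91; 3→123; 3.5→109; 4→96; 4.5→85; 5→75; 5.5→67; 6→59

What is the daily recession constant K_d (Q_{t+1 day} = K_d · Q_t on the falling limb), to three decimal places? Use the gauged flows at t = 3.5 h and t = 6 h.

Between t = 3.5 h and t = 6 h the flow falls from 109 to 59 cfs over 5×0.5 h = 2.5 h.
Per-interval ratio K = (59/109)^(1/5) = 0.8845; K_d = K^(24/0.5) = 0.003.

K_d ≈ 0.003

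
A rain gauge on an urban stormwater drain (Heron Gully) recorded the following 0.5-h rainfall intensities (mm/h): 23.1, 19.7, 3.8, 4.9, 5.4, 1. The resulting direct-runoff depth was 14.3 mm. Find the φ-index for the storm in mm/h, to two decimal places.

Only the 2 blocks with intensity above φ contribute runoff: 23.1, 19.7 mm/h.
Σ(I−φ)·Δt = d  ⇒  (23.1+19.7 − 2φ)·0.5 = 14.3
φ = (42.80 − 14.3/0.5) / 2 = 7.10 mm/h.

φ ≈ 7.10 mm/h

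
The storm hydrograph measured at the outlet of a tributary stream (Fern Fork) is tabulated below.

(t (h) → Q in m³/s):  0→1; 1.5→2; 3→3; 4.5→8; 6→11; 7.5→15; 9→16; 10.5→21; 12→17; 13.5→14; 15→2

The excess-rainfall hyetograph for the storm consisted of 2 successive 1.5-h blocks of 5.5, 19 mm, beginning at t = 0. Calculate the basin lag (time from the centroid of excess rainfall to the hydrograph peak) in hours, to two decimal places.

t_L ≈ 8.59 h

Centroid of excess rainfall: t_c = Σ P_i·t̄_i / ΣP_i = 1.9133 h (block centres at 0.75, 2.25 h).
Hydrograph peak occurs at t = 10.5 h, so basin lag t_L = 10.5 − 1.9133 = 8.59 h.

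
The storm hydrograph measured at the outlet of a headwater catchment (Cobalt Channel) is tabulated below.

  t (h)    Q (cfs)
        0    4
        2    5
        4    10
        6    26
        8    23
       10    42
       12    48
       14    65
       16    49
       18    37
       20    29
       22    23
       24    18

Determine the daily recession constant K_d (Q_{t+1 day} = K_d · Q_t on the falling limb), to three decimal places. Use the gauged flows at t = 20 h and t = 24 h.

Between t = 20 h and t = 24 h the flow falls from 29 to 18 cfs over 2×2 h = 4 h.
Per-interval ratio K = (18/29)^(1/2) = 0.7878; K_d = K^(24/2) = 0.057.

K_d ≈ 0.057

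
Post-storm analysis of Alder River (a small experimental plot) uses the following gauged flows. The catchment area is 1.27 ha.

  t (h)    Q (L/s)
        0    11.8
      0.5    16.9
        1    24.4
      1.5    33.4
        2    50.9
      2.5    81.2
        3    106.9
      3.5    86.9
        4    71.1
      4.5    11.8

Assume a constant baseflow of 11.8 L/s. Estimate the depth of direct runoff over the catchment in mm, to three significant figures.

Direct runoff: 0.0, 5.1, 12.6, 21.6, 39.1, 69.4, 95.1, 75.1, 59.3, 0.0 L/s; ΣQ_DR = 377.3 L/s.
V = ΣQ_DR · Δt = 377.3 × 1800 s = 6.791 × 10^5 L.
Over A = 1.27 ha, depth = V / A = 53.5 mm.

d ≈ 53.5 mm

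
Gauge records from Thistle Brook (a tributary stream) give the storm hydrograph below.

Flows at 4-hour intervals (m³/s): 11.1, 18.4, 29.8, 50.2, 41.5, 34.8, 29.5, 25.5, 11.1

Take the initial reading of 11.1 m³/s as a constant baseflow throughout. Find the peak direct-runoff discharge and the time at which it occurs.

Subtracting baseflow gives direct-runoff ordinates: 0.0, 7.3, 18.7, 39.1, 30.4, 23.7, 18.4, 14.4, 0.0 m³/s.
The maximum is 39.1 m³/s, occurring at the reading for t = 12 h.

Q_p = 39.1 m³/s at t = 12 h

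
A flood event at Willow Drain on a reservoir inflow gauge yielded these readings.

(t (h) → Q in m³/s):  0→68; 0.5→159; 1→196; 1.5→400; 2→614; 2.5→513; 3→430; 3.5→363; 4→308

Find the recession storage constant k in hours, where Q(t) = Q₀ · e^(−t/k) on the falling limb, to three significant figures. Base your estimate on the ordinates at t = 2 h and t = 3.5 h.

On the falling limb, Q drops from 614 to 363 m³/s between t = 2 h and t = 3.5 h (Δt = 1.5 h).
k = −Δt / ln(Q₂/Q₁) = −1.5 / ln(363/614) = 2.85 h.

k ≈ 2.85 h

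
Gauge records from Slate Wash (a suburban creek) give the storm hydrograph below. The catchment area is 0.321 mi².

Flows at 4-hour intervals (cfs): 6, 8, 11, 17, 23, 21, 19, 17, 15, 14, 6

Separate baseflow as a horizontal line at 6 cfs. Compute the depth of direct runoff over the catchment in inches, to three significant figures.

Direct runoff: 0.0, 2.0, 5.0, 11.0, 17.0, 15.0, 13.0, 11.0, 9.0, 8.0, 0.0 cfs; ΣQ_DR = 91.00 cfs.
V = ΣQ_DR · Δt = 91.00 × 14400 s = 1.310 × 10^6 ft³.
Over A = 0.321 mi², depth = V / A = 1.76 in.

d ≈ 1.76 in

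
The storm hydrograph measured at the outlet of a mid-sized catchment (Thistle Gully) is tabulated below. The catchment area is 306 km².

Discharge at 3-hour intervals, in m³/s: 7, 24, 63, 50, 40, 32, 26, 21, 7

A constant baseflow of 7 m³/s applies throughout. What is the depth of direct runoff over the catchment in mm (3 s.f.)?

d ≈ 7.31 mm

Direct runoff: 0.0, 17.0, 56.0, 43.0, 33.0, 25.0, 19.0, 14.0, 0.0 m³/s; ΣQ_DR = 207.0 m³/s.
V = ΣQ_DR · Δt = 207.0 × 10800 s = 2.236 × 10^6 m³.
Over A = 306 km², depth = V / A = 7.31 mm.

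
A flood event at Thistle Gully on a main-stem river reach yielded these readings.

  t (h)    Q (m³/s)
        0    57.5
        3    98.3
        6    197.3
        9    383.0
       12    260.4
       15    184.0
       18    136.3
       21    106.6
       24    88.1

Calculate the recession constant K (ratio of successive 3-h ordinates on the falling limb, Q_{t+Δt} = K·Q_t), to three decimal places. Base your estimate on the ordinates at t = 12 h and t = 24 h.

Using the recession-limb readings at t = 12 h and t = 24 h: Q falls from 260.4 to 88.1 m³/s over 4 intervals.
K = (Q₂/Q₁)^(1/4) = (88.1/260.4)^(1/4) = 0.763.

K ≈ 0.763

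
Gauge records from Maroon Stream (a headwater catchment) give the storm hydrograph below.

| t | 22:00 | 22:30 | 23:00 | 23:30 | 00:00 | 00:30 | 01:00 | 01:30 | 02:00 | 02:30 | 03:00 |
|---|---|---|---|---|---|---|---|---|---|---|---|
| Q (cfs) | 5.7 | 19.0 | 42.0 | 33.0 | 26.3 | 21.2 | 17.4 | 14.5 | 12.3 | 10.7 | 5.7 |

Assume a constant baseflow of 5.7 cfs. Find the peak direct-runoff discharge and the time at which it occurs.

Subtracting baseflow gives direct-runoff ordinates: 0.0, 13.3, 36.3, 27.3, 20.6, 15.5, 11.7, 8.8, 6.6, 5.0, 0.0 cfs.
The maximum is 36.3 cfs, occurring at the reading for t = 23:00.

Q_p = 36.3 cfs at t = 23:00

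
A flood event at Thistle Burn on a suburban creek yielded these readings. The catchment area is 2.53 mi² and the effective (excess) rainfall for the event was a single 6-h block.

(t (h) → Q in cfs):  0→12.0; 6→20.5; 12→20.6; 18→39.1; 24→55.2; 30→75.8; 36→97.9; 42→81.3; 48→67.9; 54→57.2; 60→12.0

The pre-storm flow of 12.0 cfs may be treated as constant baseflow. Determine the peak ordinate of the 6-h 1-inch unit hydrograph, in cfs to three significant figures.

Direct runoff: 0.0, 8.5, 8.6, 27.1, 43.2, 63.8, 85.9, 69.3, 55.9, 45.2, 0.0 cfs; ΣQ_DR = 407.5 cfs, peak = 85.9 cfs.
Runoff depth d = ΣQ_DR·Δt / A = 407.5 × 21600 / (2.53 mi²) = 1.498 in.
The 1-inch UH is the DRH scaled by (1 in)/d, so U_p = 85.9 × 1/1.498 = 57.4 cfs.

U_p ≈ 57.4 cfs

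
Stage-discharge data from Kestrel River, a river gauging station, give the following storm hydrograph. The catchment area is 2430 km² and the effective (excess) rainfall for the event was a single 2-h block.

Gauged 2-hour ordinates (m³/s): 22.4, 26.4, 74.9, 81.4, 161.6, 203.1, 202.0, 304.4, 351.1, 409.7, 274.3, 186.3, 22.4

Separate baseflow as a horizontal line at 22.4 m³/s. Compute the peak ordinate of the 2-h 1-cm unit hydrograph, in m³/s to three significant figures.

U_p ≈ 644 m³/s

Direct runoff: 0.0, 4.0, 52.5, 59.0, 139.2, 180.7, 179.6, 282.0, 328.7, 387.3, 251.9, 163.9, 0.0 m³/s; ΣQ_DR = 2029 m³/s, peak = 387.3 m³/s.
Runoff depth d = ΣQ_DR·Δt / A = 2029 × 7200 / (2430 km²) = 6.011 mm.
The 1-cm UH is the DRH scaled by (10 mm)/d, so U_p = 387.3 × 10/6.011 = 644 m³/s.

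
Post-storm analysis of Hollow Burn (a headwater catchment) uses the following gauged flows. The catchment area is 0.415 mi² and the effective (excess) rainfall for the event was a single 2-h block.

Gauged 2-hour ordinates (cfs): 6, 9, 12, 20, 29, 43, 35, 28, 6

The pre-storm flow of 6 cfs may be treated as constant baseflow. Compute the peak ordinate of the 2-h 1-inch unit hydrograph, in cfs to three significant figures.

U_p ≈ 37.0 cfs

Direct runoff: 0.0, 3.0, 6.0, 14.0, 23.0, 37.0, 29.0, 22.0, 0.0 cfs; ΣQ_DR = 134.0 cfs, peak = 37.0 cfs.
Runoff depth d = ΣQ_DR·Δt / A = 134.0 × 7200 / (0.415 mi²) = 1.001 in.
The 1-inch UH is the DRH scaled by (1 in)/d, so U_p = 37.0 × 1/1.001 = 37.0 cfs.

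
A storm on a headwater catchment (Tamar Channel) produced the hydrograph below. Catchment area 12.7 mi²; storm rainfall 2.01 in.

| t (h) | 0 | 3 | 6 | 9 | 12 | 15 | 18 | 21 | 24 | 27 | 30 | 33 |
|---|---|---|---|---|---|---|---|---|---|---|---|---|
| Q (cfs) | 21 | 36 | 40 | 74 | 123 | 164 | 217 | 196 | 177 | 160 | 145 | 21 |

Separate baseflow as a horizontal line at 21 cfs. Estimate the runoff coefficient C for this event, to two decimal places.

ΣQ_DR = 1122 cfs; V = ΣQ_DR·Δt = 1.212 × 10^7 ft³.
Runoff depth d = V / A = 0.4107 in.
C = d / P = 0.4107 / 2.01 = 0.20.

C ≈ 0.20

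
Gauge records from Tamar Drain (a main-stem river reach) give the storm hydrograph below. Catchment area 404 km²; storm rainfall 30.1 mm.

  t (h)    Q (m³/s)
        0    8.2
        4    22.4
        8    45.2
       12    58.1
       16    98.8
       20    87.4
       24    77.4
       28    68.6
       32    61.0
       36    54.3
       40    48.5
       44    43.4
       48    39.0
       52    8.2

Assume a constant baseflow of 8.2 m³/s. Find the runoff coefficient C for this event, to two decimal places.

ΣQ_DR = 605.7 m³/s; V = ΣQ_DR·Δt = 8.722 × 10^6 m³.
Runoff depth d = V / A = 21.59 mm.
C = d / P = 21.59 / 30.1 = 0.72.

C ≈ 0.72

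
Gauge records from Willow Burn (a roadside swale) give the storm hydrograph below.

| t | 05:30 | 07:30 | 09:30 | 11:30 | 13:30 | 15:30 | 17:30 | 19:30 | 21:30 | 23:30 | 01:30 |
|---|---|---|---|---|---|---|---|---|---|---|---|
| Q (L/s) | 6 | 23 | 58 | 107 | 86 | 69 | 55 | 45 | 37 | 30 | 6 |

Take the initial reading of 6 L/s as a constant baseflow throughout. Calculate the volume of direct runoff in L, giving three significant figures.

Direct-runoff ordinates (Q − Q_b): 0.0, 17.0, 52.0, 101.0, 80.0, 63.0, 49.0, 39.0, 31.0, 24.0, 0.0 L/s.
ΣQ_DR = 456.0 L/s.
With Δt = 2 h = 7200 s, V = ΣQ_DR · Δt = 456.0 × 7200 = 3.28 × 10^6 L.

V ≈ 3.28 × 10^6 L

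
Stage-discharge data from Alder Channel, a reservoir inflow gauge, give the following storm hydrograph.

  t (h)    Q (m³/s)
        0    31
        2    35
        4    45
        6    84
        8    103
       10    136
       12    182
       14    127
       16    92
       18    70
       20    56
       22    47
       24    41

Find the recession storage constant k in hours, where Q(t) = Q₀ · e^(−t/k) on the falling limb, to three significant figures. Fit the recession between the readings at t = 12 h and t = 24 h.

k ≈ 8.05 h

On the falling limb, Q drops from 182 to 41 m³/s between t = 12 h and t = 24 h (Δt = 12 h).
k = −Δt / ln(Q₂/Q₁) = −12 / ln(41/182) = 8.05 h.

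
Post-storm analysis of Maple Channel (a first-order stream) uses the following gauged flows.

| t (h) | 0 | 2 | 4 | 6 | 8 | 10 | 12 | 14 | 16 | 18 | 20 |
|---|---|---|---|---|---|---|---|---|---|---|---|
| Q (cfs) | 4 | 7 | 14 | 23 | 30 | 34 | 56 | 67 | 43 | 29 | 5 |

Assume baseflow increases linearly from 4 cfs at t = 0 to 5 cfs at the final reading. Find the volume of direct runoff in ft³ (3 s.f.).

V ≈ 1.89 × 10^6 ft³

Direct-runoff ordinates (Q − Q_b): 0.00, 2.90, 9.80, 18.70, 25.60, 29.50, 51.40, 62.30, 38.20, 24.10, 0.00 cfs.
ΣQ_DR = 262.5 cfs.
With Δt = 2 h = 7200 s, V = ΣQ_DR · Δt = 262.5 × 7200 = 1.89 × 10^6 ft³.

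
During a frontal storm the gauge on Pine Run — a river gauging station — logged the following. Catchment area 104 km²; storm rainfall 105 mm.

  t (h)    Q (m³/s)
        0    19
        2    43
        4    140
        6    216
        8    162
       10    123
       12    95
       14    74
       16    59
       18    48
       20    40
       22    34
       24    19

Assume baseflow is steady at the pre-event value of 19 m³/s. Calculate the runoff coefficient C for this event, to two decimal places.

C ≈ 0.54

ΣQ_DR = 825.0 m³/s; V = ΣQ_DR·Δt = 5.940 × 10^6 m³.
Runoff depth d = V / A = 57.12 mm.
C = d / P = 57.12 / 105 = 0.54.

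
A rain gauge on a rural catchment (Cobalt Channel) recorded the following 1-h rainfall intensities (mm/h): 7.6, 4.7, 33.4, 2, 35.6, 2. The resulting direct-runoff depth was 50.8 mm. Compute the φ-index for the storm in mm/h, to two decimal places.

φ ≈ 9.10 mm/h

Only the 2 blocks with intensity above φ contribute runoff: 33.4, 35.6 mm/h.
Σ(I−φ)·Δt = d  ⇒  (33.4+35.6 − 2φ)·1 = 50.8
φ = (69.00 − 50.8/1) / 2 = 9.10 mm/h.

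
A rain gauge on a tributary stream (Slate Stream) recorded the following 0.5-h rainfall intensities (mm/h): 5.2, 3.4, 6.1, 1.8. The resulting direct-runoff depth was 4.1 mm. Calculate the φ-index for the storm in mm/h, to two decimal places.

φ ≈ 2.17 mm/h

Only the 3 blocks with intensity above φ contribute runoff: 5.2, 3.4, 6.1 mm/h.
Σ(I−φ)·Δt = d  ⇒  (5.2+3.4+6.1 − 3φ)·0.5 = 4.1
φ = (14.70 − 4.1/0.5) / 3 = 2.17 mm/h.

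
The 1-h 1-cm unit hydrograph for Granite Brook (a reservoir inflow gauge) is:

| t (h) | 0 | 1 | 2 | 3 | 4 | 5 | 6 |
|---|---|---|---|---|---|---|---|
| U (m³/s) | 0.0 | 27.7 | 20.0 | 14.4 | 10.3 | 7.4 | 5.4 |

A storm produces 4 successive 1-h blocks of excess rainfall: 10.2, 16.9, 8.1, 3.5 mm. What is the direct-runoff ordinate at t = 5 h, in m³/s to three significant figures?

Q ≈ 43.6 m³/s

By discrete convolution, Q_j = Σ (P_i / 10 mm) · U_{j−i}.
At t = 5 h (j=5): Q = (10.2/10)·7.4 + (16.9/10)·10.3 + (8.1/10)·14.4 + (3.5/10)·20.0 = 43.6 m³/s.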